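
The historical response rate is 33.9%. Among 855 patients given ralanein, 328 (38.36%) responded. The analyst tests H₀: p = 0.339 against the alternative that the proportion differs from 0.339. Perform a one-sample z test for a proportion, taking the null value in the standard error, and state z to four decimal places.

p̂ = 328/855 = 0.383626.
Under H₀, SE = √(0.339·0.661/855) = √(0.000262081) = 0.016189.
z = (0.383626 − 0.339)/0.016189 = 0.044626/0.016189 = 2.7566.
p-value = 2·P(Z > 2.757) ≈ 0.0058.

z = 2.7566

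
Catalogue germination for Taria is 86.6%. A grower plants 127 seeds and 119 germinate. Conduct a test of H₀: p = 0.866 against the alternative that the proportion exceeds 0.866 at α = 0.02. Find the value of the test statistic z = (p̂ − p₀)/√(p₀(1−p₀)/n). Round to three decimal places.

z = 2.349

p̂ = 119/127 ≈ 0.93701.
Standard error under H₀: √(0.866×0.134/127) = 0.03023.
z = (0.93701 − 0.866)/0.03023 = 0.07101/0.03023 = 2.349.
p-value = P(Z > 2.349) ≈ 0.0094, so at α = 0.02 we reject H₀.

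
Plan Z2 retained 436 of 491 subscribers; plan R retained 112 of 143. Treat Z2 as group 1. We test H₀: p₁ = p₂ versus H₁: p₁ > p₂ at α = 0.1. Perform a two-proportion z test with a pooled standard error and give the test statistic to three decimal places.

p̂₁ = 436/491 = 0.887984, p̂₂ = 112/143 = 0.783217.
Pooled p̂ = (436+112)/(491+143) = 548/634 = 0.864353.
SE = √(p̂(1−p̂)(1/n₁+1/n₂)) = √(0.864353·0.135647·0.00902967) = √(0.0010587) = 0.032538.
z = (0.887984 − 0.783217)/0.032538 = 0.104767/0.032538 = 3.220.
p-value = P(Z > 3.220) ≈ 0.0006. With α = 0.1, reject H₀.

z = 3.220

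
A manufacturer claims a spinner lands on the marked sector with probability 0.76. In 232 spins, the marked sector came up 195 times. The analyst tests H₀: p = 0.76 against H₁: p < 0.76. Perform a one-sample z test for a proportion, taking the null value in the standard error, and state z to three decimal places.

p̂ = 195/232 ≈ 0.84052.
SE = √(p₀(1−p₀)/n) = √(0.1824/232) = 0.02804.
z = (0.84052 − 0.76)/0.02804 = 0.08052/0.02804 = 2.872.

z = 2.872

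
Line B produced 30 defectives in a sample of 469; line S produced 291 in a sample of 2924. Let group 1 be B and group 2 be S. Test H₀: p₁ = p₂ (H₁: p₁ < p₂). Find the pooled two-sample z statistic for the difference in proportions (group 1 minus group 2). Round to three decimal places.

p̂₁ = 30/469 ≈ 0.06397, p̂₂ = 291/2924 ≈ 0.09952.
Pooled p̂ = (30+291)/(469+2924) = 321/3393 = 0.09461.
SE = √(p̂(1−p̂)(1/n₁+1/n₂)) = √(0.09461·0.90539·0.00247419) = √(0.00021193) = 0.01456.
z = (0.06397 − 0.09952)/0.01456 = -0.03555/0.01456 = -2.442.

z = -2.442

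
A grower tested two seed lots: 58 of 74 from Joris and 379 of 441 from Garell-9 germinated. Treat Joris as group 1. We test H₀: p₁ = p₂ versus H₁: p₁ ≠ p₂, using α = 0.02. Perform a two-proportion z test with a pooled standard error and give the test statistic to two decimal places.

p̂₁ = 58/74 = 0.7838, p̂₂ = 379/441 = 0.8594.
Pooled p̂ = (58+379)/(74+441) = 437/515 = 0.8485.
SE = √(p̂(1−p̂)(1/n₁+1/n₂)) = √(0.8485·0.1515·0.0157811) = √(0.00202814) = 0.0450.
z = (0.7838 − 0.8594)/0.0450 = -0.0756/0.0450 = -1.68.
p-value = 2·P(Z > 1.679) ≈ 0.0931, so at α = 0.02 we fail to reject H₀.

z = -1.68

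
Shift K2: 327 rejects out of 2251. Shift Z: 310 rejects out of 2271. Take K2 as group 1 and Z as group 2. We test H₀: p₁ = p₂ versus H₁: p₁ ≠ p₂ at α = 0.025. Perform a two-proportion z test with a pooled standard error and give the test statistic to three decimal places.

z = 0.847

p̂₁ = 327/2251 = 0.14527, p̂₂ = 310/2271 = 0.13650.
Pooled p̂ = (327+310)/(2251+2271) = 637/4522 = 0.14087.
SE = √(p̂(1−p̂)(1/n₁+1/n₂)) = √(0.14087·0.85913·0.000884582) = √(0.000107055) = 0.01035.
z = (0.14527 − 0.13650)/0.01035 = 0.00877/0.01035 = 0.847.
p-value = 2·P(Z > 0.847) ≈ 0.3969, so at α = 0.025 we fail to reject H₀.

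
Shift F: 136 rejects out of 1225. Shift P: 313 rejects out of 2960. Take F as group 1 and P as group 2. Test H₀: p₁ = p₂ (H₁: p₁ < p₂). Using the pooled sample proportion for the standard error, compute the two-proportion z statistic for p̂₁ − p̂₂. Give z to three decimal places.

p̂₁ = 136/1225 = 0.11102, p̂₂ = 313/2960 = 0.10574.
Pooled p̂ = (136+313)/(1225+2960) = 449/4185 = 0.10729.
SE = √(0.0957772 × 0.00115416) = 0.01051.
z = (0.11102 − 0.10574)/0.01051 = 0.00528/0.01051 = 0.502.
p-value = P(Z < 0.502) ≈ 0.6921.

z = 0.502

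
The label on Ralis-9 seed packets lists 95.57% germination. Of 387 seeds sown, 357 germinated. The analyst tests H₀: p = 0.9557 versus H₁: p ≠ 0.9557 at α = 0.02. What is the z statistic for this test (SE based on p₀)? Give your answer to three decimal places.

p̂ = 357/387 ≈ 0.92248.
Standard error under H₀: √(0.9557×0.0443/387) = 0.01046.
z = (0.92248 − 0.9557)/0.01046 = -0.03322/0.01046 = -3.176.
p-value = 2·P(Z > 3.176) ≈ 0.0015. With α = 0.02, reject H₀.

z = -3.176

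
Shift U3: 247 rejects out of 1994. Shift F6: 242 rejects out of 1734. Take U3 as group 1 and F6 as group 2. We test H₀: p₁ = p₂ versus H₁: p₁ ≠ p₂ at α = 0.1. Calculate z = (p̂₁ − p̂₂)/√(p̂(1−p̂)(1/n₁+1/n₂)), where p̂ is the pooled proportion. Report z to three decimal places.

z = -1.415

p̂₁ = 247/1994 = 0.123872, p̂₂ = 242/1734 = 0.139562.
Pooled p̂ = (247+242)/(1994+1734) = 489/3728 = 0.131170.
SE = √(0.113964 × 0.00107821) = 0.011085.
z = (0.123872 − 0.139562)/0.011085 = -0.015690/0.011085 = -1.415.
Two-sided p-value ≈ 2·Φ(−1.415) = 0.1569. With α = 0.1, fail to reject H₀.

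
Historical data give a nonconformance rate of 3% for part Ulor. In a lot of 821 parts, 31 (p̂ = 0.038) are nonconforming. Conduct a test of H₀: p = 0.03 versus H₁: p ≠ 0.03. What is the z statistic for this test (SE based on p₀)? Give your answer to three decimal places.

z = 1.303

p̂ = 31/821 ≈ 0.037759.
Under H₀, SE = √(0.03·0.97/821) = √(3.54446e-05) = 0.005954.
z = (0.037759 − 0.03)/0.005954 = 0.007759/0.005954 = 1.303.
Two-sided p-value ≈ 2·Φ(−1.303) = 0.1925.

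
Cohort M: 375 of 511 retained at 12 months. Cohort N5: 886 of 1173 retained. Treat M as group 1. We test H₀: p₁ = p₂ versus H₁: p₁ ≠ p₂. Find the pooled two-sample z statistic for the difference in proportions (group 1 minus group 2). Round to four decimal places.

z = -0.9341

p̂₁ = 375/511 = 0.733855, p̂₂ = 886/1173 = 0.755328.
Pooled p̂ = (375+886)/(511+1173) = 1261/1684 = 0.748812.
SE = √(0.188092 × 0.00280946) = 0.022988.
z = (0.733855 − 0.755328)/0.022988 = -0.021473/0.022988 = -0.9341.
Two-sided p-value ≈ 2·Φ(−0.934) = 0.3502.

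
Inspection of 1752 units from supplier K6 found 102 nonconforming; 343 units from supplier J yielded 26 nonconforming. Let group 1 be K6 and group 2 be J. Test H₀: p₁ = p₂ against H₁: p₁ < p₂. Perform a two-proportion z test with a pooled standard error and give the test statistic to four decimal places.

p̂₁ = 102/1752 = 0.058219, p̂₂ = 26/343 = 0.075802.
Pooled p̂ = (102+26)/(1752+343) = 128/2095 = 0.061098.
SE = √(p̂(1−p̂)(1/n₁+1/n₂)) = √(0.061098·0.938902·0.00348623) = √(0.000199987) = 0.014142.
z = (0.058219 − 0.075802)/0.014142 = -0.017583/0.014142 = -1.2433.
p-value = P(Z < -1.243) ≈ 0.1069.

z = -1.2433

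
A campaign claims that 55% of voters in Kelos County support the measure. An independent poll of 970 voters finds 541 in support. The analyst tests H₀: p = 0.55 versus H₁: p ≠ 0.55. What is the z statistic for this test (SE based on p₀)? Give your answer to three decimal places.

p̂ = 541/970 ≈ 0.55773.
Standard error under H₀: √(0.55×0.45/970) = 0.01597.
z = (0.55773 − 0.55)/0.01597 = 0.00773/0.01597 = 0.484.

z = 0.484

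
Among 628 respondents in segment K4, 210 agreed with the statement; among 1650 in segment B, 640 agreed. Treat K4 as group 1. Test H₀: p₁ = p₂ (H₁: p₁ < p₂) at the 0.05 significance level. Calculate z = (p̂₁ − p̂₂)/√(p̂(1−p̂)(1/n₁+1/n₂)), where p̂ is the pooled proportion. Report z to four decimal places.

z = -2.3586

p̂₁ = 210/628 = 0.334395, p̂₂ = 640/1650 = 0.387879.
Pooled p̂ = (210+640)/(628+1650) = 850/2278 = 0.373134.
SE = √(0.233905 × 0.00219842) = 0.022676.
z = (0.334395 − 0.387879)/0.022676 = -0.053484/0.022676 = -2.3586.
p-value = P(Z < -2.359) ≈ 0.0092. With α = 0.05, reject H₀.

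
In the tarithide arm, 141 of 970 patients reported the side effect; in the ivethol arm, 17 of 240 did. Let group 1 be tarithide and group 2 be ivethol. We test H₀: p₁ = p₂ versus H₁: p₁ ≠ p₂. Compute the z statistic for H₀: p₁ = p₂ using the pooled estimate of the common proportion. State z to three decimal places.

p̂₁ = 141/970 = 0.14536, p̂₂ = 17/240 = 0.07083.
Pooled p̂ = (141+17)/(970+240) = 158/1210 = 0.13058.
SE = √(0.113528 × 0.00519759) = 0.02429.
z = (0.14536 − 0.07083)/0.02429 = 0.07453/0.02429 = 3.068.
p-value = 2·P(Z > 3.068) ≈ 0.0022.

z = 3.068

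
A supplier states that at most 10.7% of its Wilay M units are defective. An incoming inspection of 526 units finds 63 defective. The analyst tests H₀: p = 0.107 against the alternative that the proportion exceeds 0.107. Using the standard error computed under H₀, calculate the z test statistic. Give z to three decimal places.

p̂ = 63/526 = 0.119772.
Standard error under H₀: √(0.107×0.893/526) = 0.013478.
z = (0.119772 − 0.107)/0.013478 = 0.012772/0.013478 = 0.948.
p-value = P(Z > 0.948) ≈ 0.1717.

z = 0.948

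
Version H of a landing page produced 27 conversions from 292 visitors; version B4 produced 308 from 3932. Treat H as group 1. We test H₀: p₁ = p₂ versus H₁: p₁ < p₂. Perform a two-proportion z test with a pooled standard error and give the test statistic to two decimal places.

p̂₁ = 27/292 ≈ 0.09247, p̂₂ = 308/3932 ≈ 0.07833.
Pooled p̂ = (27+308)/(292+3932) = 335/4224 = 0.07931.
SE = √(p̂(1−p̂)(1/n₁+1/n₂)) = √(0.07931·0.92069·0.00367898) = √(0.000268635) = 0.01639.
z = (0.09247 − 0.07833)/0.01639 = 0.01414/0.01639 = 0.86.

z = 0.86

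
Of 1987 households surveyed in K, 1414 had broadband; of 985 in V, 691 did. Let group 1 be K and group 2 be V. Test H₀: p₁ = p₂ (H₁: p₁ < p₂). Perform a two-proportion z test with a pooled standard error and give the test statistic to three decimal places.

z = 0.570

p̂₁ = 1414/1987 = 0.711626, p̂₂ = 691/985 = 0.701523.
Pooled p̂ = (1414+691)/(1987+985) = 2105/2972 = 0.708277.
SE = √(0.206621 × 0.0015185) = 0.017713.
z = (0.711626 − 0.701523)/0.017713 = 0.010103/0.017713 = 0.570.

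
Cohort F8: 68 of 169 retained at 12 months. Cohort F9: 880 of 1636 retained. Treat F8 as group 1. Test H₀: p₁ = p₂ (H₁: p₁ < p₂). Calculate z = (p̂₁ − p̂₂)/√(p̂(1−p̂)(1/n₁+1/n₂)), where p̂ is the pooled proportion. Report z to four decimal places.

z = -3.3590

p̂₁ = 68/169 ≈ 0.402367, p̂₂ = 880/1636 ≈ 0.537897.
Pooled p̂ = (68+880)/(169+1636) = 948/1805 = 0.525208.
SE = √(0.249365 × 0.00652841) = 0.040348.
z = (0.402367 − 0.537897)/0.040348 = -0.135530/0.040348 = -3.3590.
p-value = P(Z < -3.359) ≈ 0.0004.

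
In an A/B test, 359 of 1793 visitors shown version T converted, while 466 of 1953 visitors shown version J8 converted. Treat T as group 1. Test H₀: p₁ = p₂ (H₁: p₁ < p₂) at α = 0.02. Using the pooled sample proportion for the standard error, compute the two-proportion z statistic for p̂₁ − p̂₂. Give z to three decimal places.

p̂₁ = 359/1793 ≈ 0.200223, p̂₂ = 466/1953 ≈ 0.238607.
Pooled p̂ = (359+466)/(1793+1953) = 825/3746 = 0.220235.
SE = √(p̂(1−p̂)(1/n₁+1/n₂)) = √(0.220235·0.779765·0.00106976) = √(0.000183711) = 0.013554.
z = (0.200223 − 0.238607)/0.013554 = -0.038384/0.013554 = -2.832.
p-value = P(Z < -2.832) ≈ 0.0023. With α = 0.02, reject H₀.

z = -2.832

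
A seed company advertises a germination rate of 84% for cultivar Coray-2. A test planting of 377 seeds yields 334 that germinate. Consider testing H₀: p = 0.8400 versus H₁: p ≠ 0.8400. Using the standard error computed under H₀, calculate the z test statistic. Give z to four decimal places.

z = 2.4332

p̂ = 334/377 ≈ 0.885942.
Under H₀, SE = √(0.84·0.16/377) = √(0.000356499) = 0.018881.
z = (0.885942 − 0.84)/0.018881 = 0.045942/0.018881 = 2.4332.
Two-sided p-value ≈ 2·Φ(−2.433) = 0.0150.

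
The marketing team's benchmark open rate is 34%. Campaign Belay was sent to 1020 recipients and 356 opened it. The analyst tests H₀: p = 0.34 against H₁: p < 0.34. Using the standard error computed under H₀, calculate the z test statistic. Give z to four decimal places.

p̂ = 356/1020 ≈ 0.349020.
SE = √(p₀(1−p₀)/n) = √(0.2244/1020) = 0.014832.
z = (0.349020 − 0.34)/0.014832 = 0.009020/0.014832 = 0.6081.

z = 0.6081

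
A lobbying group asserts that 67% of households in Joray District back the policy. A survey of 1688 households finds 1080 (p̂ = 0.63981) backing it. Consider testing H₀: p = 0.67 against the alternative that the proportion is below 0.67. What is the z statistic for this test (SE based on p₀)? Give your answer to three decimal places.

z = -2.638

p̂ = 1080/1688 = 0.639810.
SE = √(p₀(1−p₀)/n) = √(0.2211/1688) = 0.011445.
z = (0.639810 − 0.67)/0.011445 = -0.030190/0.011445 = -2.638.
p-value = P(Z < -2.638) ≈ 0.0042.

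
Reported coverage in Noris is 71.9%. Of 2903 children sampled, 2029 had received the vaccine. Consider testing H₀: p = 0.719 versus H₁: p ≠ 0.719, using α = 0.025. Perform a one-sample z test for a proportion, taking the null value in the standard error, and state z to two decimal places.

z = -2.41

p̂ = 2029/2903 ≈ 0.69893.
Under H₀, SE = √(0.719·0.281/2903) = √(6.95966e-05) = 0.00834.
z = (0.69893 − 0.719)/0.00834 = -0.02007/0.00834 = -2.41.
p-value = 2·P(Z > 2.406) ≈ 0.0161; since p < α = 0.025, reject H₀.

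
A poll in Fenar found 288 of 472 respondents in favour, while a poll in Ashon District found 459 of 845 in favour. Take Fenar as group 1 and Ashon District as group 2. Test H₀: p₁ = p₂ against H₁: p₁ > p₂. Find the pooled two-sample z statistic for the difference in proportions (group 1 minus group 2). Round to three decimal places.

p̂₁ = 288/472 ≈ 0.61017, p̂₂ = 459/845 ≈ 0.54320.
Pooled p̂ = (288+459)/(472+845) = 747/1317 = 0.56720.
SE = √(p̂(1−p̂)(1/n₁+1/n₂)) = √(0.56720·0.43280·0.00330208) = √(0.000810608) = 0.02847.
z = (0.61017 − 0.54320)/0.02847 = 0.06697/0.02847 = 2.352.
p-value = P(Z > 2.352) ≈ 0.0093.

z = 2.352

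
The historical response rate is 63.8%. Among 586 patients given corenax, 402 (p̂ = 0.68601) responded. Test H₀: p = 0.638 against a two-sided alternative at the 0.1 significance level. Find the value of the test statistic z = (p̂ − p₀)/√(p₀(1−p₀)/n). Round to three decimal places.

z = 2.418

p̂ = 402/586 = 0.686007.
Under H₀, SE = √(0.638·0.362/586) = √(0.000394123) = 0.019853.
z = (0.686007 − 0.638)/0.019853 = 0.048007/0.019853 = 2.418.
p-value = 2·P(Z > 2.418) ≈ 0.0156. With α = 0.1, reject H₀.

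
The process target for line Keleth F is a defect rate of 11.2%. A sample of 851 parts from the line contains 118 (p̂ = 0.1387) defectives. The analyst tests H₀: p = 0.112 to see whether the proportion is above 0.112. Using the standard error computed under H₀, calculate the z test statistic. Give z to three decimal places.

p̂ = 118/851 ≈ 0.13866.
Standard error under H₀: √(0.112×0.888/851) = 0.01081.
z = (0.13866 − 0.112)/0.01081 = 0.02666/0.01081 = 2.466.
p-value = P(Z > 2.466) ≈ 0.0068.

z = 2.466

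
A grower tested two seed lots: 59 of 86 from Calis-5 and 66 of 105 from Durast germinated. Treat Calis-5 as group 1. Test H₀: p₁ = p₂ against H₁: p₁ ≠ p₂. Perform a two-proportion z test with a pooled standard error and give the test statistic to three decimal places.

p̂₁ = 59/86 = 0.68605, p̂₂ = 66/105 = 0.62857.
Pooled p̂ = (59+66)/(86+105) = 125/191 = 0.65445.
SE = √(0.226145 × 0.0211517) = 0.06916.
z = (0.68605 − 0.62857)/0.06916 = 0.05748/0.06916 = 0.831.
Two-sided p-value ≈ 2·Φ(−0.831) = 0.4060.

z = 0.831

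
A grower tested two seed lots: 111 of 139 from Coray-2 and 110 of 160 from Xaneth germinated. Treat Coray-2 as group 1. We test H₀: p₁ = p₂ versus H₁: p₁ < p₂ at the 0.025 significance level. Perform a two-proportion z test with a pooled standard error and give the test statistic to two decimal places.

z = 2.18

p̂₁ = 111/139 ≈ 0.7986, p̂₂ = 110/160 ≈ 0.6875.
Pooled p̂ = (111+110)/(139+160) = 221/299 = 0.7391.
SE = √(p̂(1−p̂)(1/n₁+1/n₂)) = √(0.7391·0.2609·0.0134442) = √(0.00259227) = 0.0509.
z = (0.7986 − 0.6875)/0.0509 = 0.1111/0.0509 = 2.18.
p-value = P(Z < 2.181) ≈ 0.9854; since p > α = 0.025, fail to reject H₀.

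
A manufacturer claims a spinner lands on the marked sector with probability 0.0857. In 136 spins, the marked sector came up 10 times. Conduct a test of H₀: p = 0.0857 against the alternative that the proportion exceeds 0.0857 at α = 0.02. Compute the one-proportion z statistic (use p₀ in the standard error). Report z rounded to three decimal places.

p̂ = 10/136 = 0.07353.
Under H₀, SE = √(0.0857·0.9143/136) = √(0.000576143) = 0.02400.
z = (0.07353 − 0.0857)/0.02400 = -0.01217/0.02400 = -0.507.
p-value = P(Z > -0.507) ≈ 0.6939. With α = 0.02, fail to reject H₀.

z = -0.507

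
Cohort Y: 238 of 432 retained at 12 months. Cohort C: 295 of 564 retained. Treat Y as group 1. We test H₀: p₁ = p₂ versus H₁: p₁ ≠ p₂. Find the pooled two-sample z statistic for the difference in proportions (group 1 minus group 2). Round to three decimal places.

p̂₁ = 238/432 = 0.55093, p̂₂ = 295/564 = 0.52305.
Pooled p̂ = (238+295)/(432+564) = 533/996 = 0.53514.
SE = √(0.248765 × 0.00408786) = 0.03189.
z = (0.55093 − 0.52305)/0.03189 = 0.02788/0.03189 = 0.874.
p-value = 2·P(Z > 0.874) ≈ 0.3820.

z = 0.874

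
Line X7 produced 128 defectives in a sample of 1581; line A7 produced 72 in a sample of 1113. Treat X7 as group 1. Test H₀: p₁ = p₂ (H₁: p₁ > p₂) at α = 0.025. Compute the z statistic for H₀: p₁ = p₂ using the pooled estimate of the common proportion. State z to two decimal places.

z = 1.59

p̂₁ = 128/1581 ≈ 0.08096, p̂₂ = 72/1113 ≈ 0.06469.
Pooled p̂ = (128+72)/(1581+1113) = 200/2694 = 0.07424.
SE = √(p̂(1−p̂)(1/n₁+1/n₂)) = √(0.07424·0.92576·0.00153098) = √(0.000105221) = 0.01026.
z = (0.08096 − 0.06469)/0.01026 = 0.01627/0.01026 = 1.59.
p-value = P(Z > 1.586) ≈ 0.0563, so at α = 0.025 we fail to reject H₀.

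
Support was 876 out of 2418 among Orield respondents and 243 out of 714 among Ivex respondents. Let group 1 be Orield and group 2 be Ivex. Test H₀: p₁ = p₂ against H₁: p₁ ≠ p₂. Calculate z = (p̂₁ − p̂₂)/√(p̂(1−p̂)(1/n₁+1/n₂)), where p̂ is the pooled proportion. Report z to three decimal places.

z = 1.075

p̂₁ = 876/2418 ≈ 0.36228, p̂₂ = 243/714 ≈ 0.34034.
Pooled p̂ = (876+243)/(2418+714) = 1119/3132 = 0.35728.
SE = √(0.229631 × 0.00181413) = 0.02041.
z = (0.36228 − 0.34034)/0.02041 = 0.02194/0.02041 = 1.075.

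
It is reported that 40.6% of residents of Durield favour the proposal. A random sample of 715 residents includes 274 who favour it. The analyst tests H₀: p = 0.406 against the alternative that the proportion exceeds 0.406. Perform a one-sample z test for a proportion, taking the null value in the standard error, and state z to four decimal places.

z = -1.2405

p̂ = 274/715 ≈ 0.383217.
Under H₀, SE = √(0.406·0.594/715) = √(0.000337292) = 0.018366.
z = (0.383217 − 0.406)/0.018366 = -0.022783/0.018366 = -1.2405.
p-value = P(Z > -1.241) ≈ 0.8926.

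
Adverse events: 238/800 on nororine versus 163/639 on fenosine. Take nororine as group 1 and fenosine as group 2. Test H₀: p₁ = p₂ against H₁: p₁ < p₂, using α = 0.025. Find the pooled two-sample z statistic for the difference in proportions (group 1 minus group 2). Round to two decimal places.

z = 1.78

p̂₁ = 238/800 ≈ 0.2975, p̂₂ = 163/639 ≈ 0.2551.
Pooled p̂ = (238+163)/(800+639) = 401/1439 = 0.2787.
SE = √(p̂(1−p̂)(1/n₁+1/n₂)) = √(0.2787·0.7213·0.00281495) = √(0.000565835) = 0.0238.
z = (0.2975 − 0.2551)/0.0238 = 0.0424/0.0238 = 1.78.
p-value = P(Z < 1.783) ≈ 0.9627; since p > α = 0.025, fail to reject H₀.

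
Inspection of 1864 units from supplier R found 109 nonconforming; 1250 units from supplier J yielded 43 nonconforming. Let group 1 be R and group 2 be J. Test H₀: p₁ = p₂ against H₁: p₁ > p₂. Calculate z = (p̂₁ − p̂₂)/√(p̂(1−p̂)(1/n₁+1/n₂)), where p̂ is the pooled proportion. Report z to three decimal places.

z = 3.056

p̂₁ = 109/1864 = 0.05848, p̂₂ = 43/1250 = 0.03440.
Pooled p̂ = (109+43)/(1864+1250) = 152/3114 = 0.04881.
SE = √(0.0464292 × 0.00133648) = 0.00788.
z = (0.05848 − 0.03440)/0.00788 = 0.02408/0.00788 = 3.056.
p-value = P(Z > 3.056) ≈ 0.0011.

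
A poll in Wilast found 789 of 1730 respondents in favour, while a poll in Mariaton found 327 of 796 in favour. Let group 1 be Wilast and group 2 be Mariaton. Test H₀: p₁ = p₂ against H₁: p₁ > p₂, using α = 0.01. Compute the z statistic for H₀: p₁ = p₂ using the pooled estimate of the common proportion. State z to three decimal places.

z = 2.128

p̂₁ = 789/1730 = 0.45607, p̂₂ = 327/796 = 0.41080.
Pooled p̂ = (789+327)/(1730+796) = 1116/2526 = 0.44181.
SE = √(p̂(1−p̂)(1/n₁+1/n₂)) = √(0.44181·0.55819·0.00183432) = √(0.000452367) = 0.02127.
z = (0.45607 − 0.41080)/0.02127 = 0.04527/0.02127 = 2.128.
p-value = P(Z > 2.128) ≈ 0.0167; since p > α = 0.01, fail to reject H₀.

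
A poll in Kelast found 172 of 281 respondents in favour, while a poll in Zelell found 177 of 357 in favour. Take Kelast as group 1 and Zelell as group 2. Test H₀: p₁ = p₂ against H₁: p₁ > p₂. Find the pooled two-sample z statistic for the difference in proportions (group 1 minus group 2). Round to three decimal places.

z = 2.930

p̂₁ = 172/281 = 0.612100, p̂₂ = 177/357 = 0.495798.
Pooled p̂ = (172+177)/(281+357) = 349/638 = 0.547022.
SE = √(0.247789 × 0.00635984) = 0.039698.
z = (0.612100 − 0.495798)/0.039698 = 0.116302/0.039698 = 2.930.
p-value = P(Z > 2.930) ≈ 0.0017.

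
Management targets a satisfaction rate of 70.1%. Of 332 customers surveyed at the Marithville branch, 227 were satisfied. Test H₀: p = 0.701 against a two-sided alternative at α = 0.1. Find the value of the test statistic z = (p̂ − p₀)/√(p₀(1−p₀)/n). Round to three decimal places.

z = -0.687

p̂ = 227/332 = 0.68373.
Under H₀, SE = √(0.701·0.299/332) = √(0.000631322) = 0.02513.
z = (0.68373 − 0.701)/0.02513 = -0.01727/0.02513 = -0.687.
Two-sided p-value ≈ 2·Φ(−0.687) = 0.4920. With α = 0.1, fail to reject H₀.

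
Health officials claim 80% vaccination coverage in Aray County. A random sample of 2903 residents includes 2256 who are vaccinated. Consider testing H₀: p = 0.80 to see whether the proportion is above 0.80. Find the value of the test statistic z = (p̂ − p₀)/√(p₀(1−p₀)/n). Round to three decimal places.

z = -3.081

p̂ = 2256/2903 ≈ 0.777127.
Under H₀, SE = √(0.8·0.2/2903) = √(5.51154e-05) = 0.007424.
z = (0.777127 − 0.8)/0.007424 = -0.022873/0.007424 = -3.081.
p-value = P(Z > -3.081) ≈ 0.9990.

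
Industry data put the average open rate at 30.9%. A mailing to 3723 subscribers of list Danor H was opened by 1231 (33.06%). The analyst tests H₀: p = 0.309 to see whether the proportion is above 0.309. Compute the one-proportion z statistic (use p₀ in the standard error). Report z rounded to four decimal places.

z = 2.8585

p̂ = 1231/3723 ≈ 0.33064733.
SE = √(p₀(1−p₀)/n) = √(0.21352/3723) = 0.00757307.
z = (0.33064733 − 0.309)/0.00757307 = 0.02164733/0.00757307 = 2.8585.
p-value = P(Z > 2.858) ≈ 0.0021.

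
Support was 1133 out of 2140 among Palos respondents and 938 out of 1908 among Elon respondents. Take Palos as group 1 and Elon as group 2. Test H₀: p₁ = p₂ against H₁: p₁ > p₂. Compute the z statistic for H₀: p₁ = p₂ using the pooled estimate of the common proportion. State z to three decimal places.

z = 2.403

p̂₁ = 1133/2140 ≈ 0.52944, p̂₂ = 938/1908 ≈ 0.49161.
Pooled p̂ = (1133+938)/(2140+1908) = 2071/4048 = 0.51161.
SE = √(0.249865 × 0.000991399) = 0.01574.
z = (0.52944 − 0.49161)/0.01574 = 0.03783/0.01574 = 2.403.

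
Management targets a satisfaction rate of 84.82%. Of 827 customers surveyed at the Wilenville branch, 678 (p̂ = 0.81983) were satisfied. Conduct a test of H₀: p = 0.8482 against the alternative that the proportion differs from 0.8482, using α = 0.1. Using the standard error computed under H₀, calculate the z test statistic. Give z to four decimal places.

p̂ = 678/827 ≈ 0.8198307.
Under H₀, SE = √(0.8482·0.1518/827) = √(0.000155691) = 0.0124776.
z = (0.8198307 − 0.8482)/0.0124776 = -0.0283693/0.0124776 = -2.2736.
Two-sided p-value ≈ 2·Φ(−2.274) = 0.0230, so at α = 0.1 we reject H₀.

z = -2.2736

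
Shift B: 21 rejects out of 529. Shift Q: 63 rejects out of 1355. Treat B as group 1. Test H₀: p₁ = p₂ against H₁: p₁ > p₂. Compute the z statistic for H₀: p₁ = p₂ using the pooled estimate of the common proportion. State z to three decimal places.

p̂₁ = 21/529 = 0.03970, p̂₂ = 63/1355 = 0.04649.
Pooled p̂ = (21+63)/(529+1355) = 84/1884 = 0.04459.
SE = √(0.0425981 × 0.00262837) = 0.01058.
z = (0.03970 − 0.04649)/0.01058 = -0.00679/0.01058 = -0.642.
p-value = P(Z > -0.642) ≈ 0.7397.

z = -0.642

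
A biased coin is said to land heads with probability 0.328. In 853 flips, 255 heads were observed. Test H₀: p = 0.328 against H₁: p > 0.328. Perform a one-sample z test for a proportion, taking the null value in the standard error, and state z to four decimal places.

p̂ = 255/853 ≈ 0.298945.
Standard error under H₀: √(0.328×0.672/853) = 0.016075.
z = (0.298945 − 0.328)/0.016075 = -0.029055/0.016075 = -1.8075.
p-value = P(Z > -1.807) ≈ 0.9647.

z = -1.8075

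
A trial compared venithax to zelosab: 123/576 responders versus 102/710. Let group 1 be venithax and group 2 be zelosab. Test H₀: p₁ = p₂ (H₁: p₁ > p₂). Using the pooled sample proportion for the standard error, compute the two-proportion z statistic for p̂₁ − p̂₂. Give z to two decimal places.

z = 3.28

p̂₁ = 123/576 ≈ 0.2135, p̂₂ = 102/710 ≈ 0.1437.
Pooled p̂ = (123+102)/(576+710) = 225/1286 = 0.1750.
SE = √(0.14435 × 0.00314456) = 0.0213.
z = (0.2135 − 0.1437)/0.0213 = 0.0698/0.0213 = 3.28.
p-value = P(Z > 3.280) ≈ 0.0005.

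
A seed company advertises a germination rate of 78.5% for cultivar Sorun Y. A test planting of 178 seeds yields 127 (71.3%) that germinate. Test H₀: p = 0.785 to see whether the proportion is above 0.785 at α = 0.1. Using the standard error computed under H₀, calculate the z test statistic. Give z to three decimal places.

z = -2.323

p̂ = 127/178 = 0.71348.
Under H₀, SE = √(0.785·0.215/178) = √(0.000948174) = 0.03079.
z = (0.71348 − 0.785)/0.03079 = -0.07152/0.03079 = -2.323.
p-value = P(Z > -2.323) ≈ 0.9899. With α = 0.1, fail to reject H₀.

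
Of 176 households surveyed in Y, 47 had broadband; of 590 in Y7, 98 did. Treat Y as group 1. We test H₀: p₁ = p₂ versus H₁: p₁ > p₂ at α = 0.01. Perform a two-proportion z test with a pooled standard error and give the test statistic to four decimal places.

p̂₁ = 47/176 = 0.2670455, p̂₂ = 98/590 = 0.1661017.
Pooled p̂ = (47+98)/(176+590) = 145/766 = 0.1892950.
SE = √(p̂(1−p̂)(1/n₁+1/n₂)) = √(0.1892950·0.8107050·0.00737673) = √(0.00113205) = 0.0336460.
z = (0.2670455 − 0.1661017)/0.0336460 = 0.1009438/0.0336460 = 3.0002.
p-value = P(Z > 3.000) ≈ 0.0013. With α = 0.01, reject H₀.

z = 3.0002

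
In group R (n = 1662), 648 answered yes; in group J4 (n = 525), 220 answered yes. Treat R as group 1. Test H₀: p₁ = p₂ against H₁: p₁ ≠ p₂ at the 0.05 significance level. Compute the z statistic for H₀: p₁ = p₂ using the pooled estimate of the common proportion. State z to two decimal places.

z = -1.19

p̂₁ = 648/1662 ≈ 0.3899, p̂₂ = 220/525 ≈ 0.4190.
Pooled p̂ = (648+220)/(1662+525) = 868/2187 = 0.3969.
SE = √(p̂(1−p̂)(1/n₁+1/n₂)) = √(0.3969·0.6031·0.00250645) = √(0.000599964) = 0.0245.
z = (0.3899 − 0.4190)/0.0245 = -0.0291/0.0245 = -1.19.
p-value = 2·P(Z > 1.190) ≈ 0.2339, so at α = 0.05 we fail to reject H₀.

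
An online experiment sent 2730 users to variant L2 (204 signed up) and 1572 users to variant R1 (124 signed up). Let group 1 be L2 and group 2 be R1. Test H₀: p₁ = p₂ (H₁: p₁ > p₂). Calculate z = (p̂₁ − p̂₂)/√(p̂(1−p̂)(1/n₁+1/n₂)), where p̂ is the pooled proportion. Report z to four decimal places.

p̂₁ = 204/2730 = 0.074725, p̂₂ = 124/1572 = 0.078880.
Pooled p̂ = (204+124)/(2730+1572) = 328/4302 = 0.076244.
SE = √(p̂(1−p̂)(1/n₁+1/n₂)) = √(0.076244·0.923756·0.00100243) = √(7.06019e-05) = 0.008402.
z = (0.074725 − 0.078880)/0.008402 = -0.004155/0.008402 = -0.4945.
p-value = P(Z > -0.495) ≈ 0.6895.

z = -0.4945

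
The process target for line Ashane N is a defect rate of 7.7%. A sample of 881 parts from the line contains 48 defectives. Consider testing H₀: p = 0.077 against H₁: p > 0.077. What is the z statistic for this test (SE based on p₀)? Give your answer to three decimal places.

p̂ = 48/881 = 0.054484.
Standard error under H₀: √(0.077×0.923/881) = 0.008982.
z = (0.054484 − 0.077)/0.008982 = -0.022516/0.008982 = -2.507.

z = -2.507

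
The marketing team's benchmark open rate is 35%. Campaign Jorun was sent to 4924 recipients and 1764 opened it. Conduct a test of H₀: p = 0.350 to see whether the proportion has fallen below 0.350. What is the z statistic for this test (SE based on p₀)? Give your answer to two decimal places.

z = 1.21

p̂ = 1764/4924 = 0.3582.
Standard error under H₀: √(0.35×0.65/4924) = 0.0068.
z = (0.3582 − 0.35)/0.0068 = 0.0082/0.0068 = 1.21.
p-value = P(Z < 1.213) ≈ 0.8874.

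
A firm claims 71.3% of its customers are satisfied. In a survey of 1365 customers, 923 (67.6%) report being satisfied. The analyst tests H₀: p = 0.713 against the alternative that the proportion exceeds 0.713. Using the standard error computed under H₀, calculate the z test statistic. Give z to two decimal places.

p̂ = 923/1365 ≈ 0.67619.
Standard error under H₀: √(0.713×0.287/1365) = 0.01224.
z = (0.67619 − 0.713)/0.01224 = -0.03681/0.01224 = -3.01.
p-value = P(Z > -3.006) ≈ 0.9987.

z = -3.01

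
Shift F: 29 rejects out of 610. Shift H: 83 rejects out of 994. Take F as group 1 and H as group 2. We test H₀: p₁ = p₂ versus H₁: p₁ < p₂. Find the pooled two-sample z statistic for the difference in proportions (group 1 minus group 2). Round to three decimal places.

z = -2.743

p̂₁ = 29/610 = 0.04754, p̂₂ = 83/994 = 0.08350.
Pooled p̂ = (29+83)/(610+994) = 112/1604 = 0.06983.
SE = √(p̂(1−p̂)(1/n₁+1/n₂)) = √(0.06983·0.93017·0.00264538) = √(0.000171817) = 0.01311.
z = (0.04754 − 0.08350)/0.01311 = -0.03596/0.01311 = -2.743.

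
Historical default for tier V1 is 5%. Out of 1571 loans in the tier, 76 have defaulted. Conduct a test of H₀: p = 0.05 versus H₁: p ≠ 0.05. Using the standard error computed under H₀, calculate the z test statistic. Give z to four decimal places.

z = -0.2952

p̂ = 76/1571 ≈ 0.0483768.
Under H₀, SE = √(0.05·0.95/1571) = √(3.02355e-05) = 0.0054987.
z = (0.0483768 − 0.05)/0.0054987 = -0.0016232/0.0054987 = -0.2952.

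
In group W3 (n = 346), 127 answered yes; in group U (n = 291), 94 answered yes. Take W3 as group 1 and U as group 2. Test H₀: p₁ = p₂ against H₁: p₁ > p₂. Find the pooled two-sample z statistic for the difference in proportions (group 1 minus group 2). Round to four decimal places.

z = 1.1629

p̂₁ = 127/346 ≈ 0.367052, p̂₂ = 94/291 ≈ 0.323024.
Pooled p̂ = (127+94)/(346+291) = 221/637 = 0.346939.
SE = √(0.226572 × 0.0063266) = 0.037861.
z = (0.367052 − 0.323024)/0.037861 = 0.044028/0.037861 = 1.1629.
p-value = P(Z > 1.163) ≈ 0.1224.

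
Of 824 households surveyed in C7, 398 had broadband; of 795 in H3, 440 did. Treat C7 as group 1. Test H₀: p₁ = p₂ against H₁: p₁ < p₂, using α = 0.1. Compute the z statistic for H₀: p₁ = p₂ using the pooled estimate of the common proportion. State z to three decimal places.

p̂₁ = 398/824 ≈ 0.48301, p̂₂ = 440/795 ≈ 0.55346.
Pooled p̂ = (398+440)/(824+795) = 838/1619 = 0.51760.
SE = √(p̂(1−p̂)(1/n₁+1/n₂)) = √(0.51760·0.48240·0.00247145) = √(0.000617098) = 0.02484.
z = (0.48301 − 0.55346)/0.02484 = -0.07045/0.02484 = -2.836.
p-value = P(Z < -2.836) ≈ 0.0023, so at α = 0.1 we reject H₀.

z = -2.836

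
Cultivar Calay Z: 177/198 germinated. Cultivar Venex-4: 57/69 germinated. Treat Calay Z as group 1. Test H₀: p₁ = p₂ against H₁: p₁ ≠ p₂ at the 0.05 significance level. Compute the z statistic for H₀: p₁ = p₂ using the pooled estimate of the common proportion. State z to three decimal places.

z = 1.475

p̂₁ = 177/198 ≈ 0.89394, p̂₂ = 57/69 ≈ 0.82609.
Pooled p̂ = (177+57)/(198+69) = 234/267 = 0.87640.
SE = √(p̂(1−p̂)(1/n₁+1/n₂)) = √(0.87640·0.12360·0.0195433) = √(0.00211692) = 0.04601.
z = (0.89394 − 0.82609)/0.04601 = 0.06785/0.04601 = 1.475.
Two-sided p-value ≈ 2·Φ(−1.475) = 0.1403, so at α = 0.05 we fail to reject H₀.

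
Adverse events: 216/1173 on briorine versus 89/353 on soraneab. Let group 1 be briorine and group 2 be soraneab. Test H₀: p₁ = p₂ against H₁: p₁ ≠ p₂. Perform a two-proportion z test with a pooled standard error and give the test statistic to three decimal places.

z = -2.800

p̂₁ = 216/1173 = 0.18414, p̂₂ = 89/353 = 0.25212.
Pooled p̂ = (216+89)/(1173+353) = 305/1526 = 0.19987.
SE = √(0.159921 × 0.00368538) = 0.02428.
z = (0.18414 − 0.25212)/0.02428 = -0.06798/0.02428 = -2.800.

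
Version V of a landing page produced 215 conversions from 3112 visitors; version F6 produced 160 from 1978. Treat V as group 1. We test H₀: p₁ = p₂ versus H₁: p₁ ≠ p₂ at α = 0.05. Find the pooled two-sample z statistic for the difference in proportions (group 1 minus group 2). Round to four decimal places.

p̂₁ = 215/3112 = 0.0690874, p̂₂ = 160/1978 = 0.0808898.
Pooled p̂ = (215+160)/(3112+1978) = 375/5090 = 0.0736739.
SE = √(0.068246 × 0.000826898) = 0.0075122.
z = (0.0690874 − 0.0808898)/0.0075122 = -0.0118024/0.0075122 = -1.5711.
p-value = 2·P(Z > 1.571) ≈ 0.1162; since p > α = 0.05, fail to reject H₀.

z = -1.5711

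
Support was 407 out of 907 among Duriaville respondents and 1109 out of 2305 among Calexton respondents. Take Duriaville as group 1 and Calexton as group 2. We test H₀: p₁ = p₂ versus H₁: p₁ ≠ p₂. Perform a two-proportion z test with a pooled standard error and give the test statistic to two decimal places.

z = -1.66

p̂₁ = 407/907 = 0.44873, p̂₂ = 1109/2305 = 0.48113.
Pooled p̂ = (407+1109)/(907+2305) = 1516/3212 = 0.47198.
SE = √(0.249215 × 0.00153638) = 0.01957.
z = (0.44873 − 0.48113)/0.01957 = -0.03240/0.01957 = -1.66.
Two-sided p-value ≈ 2·Φ(−1.656) = 0.0978.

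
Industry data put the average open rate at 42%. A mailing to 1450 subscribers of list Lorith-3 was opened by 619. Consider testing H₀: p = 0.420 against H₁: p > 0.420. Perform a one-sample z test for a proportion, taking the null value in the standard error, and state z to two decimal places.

z = 0.53

p̂ = 619/1450 ≈ 0.4269.
Under H₀, SE = √(0.42·0.58/1450) = √(0.000168) = 0.0130.
z = (0.4269 − 0.42)/0.0130 = 0.0069/0.0130 = 0.53.
p-value = P(Z > 0.532) ≈ 0.2973.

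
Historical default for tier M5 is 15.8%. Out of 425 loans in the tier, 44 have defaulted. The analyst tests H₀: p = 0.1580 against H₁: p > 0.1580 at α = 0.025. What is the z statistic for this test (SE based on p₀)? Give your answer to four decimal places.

p̂ = 44/425 ≈ 0.103529.
SE = √(p₀(1−p₀)/n) = √(0.13304/425) = 0.017693.
z = (0.103529 − 0.158)/0.017693 = -0.054471/0.017693 = -3.0787.
p-value = P(Z > -3.079) ≈ 0.9990, so at α = 0.025 we fail to reject H₀.

z = -3.0787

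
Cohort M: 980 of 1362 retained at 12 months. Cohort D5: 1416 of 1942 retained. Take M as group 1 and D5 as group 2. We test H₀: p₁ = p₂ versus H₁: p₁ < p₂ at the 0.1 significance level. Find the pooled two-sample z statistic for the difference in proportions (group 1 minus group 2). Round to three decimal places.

p̂₁ = 980/1362 ≈ 0.719530, p̂₂ = 1416/1942 ≈ 0.729145.
Pooled p̂ = (980+1416)/(1362+1942) = 2396/3304 = 0.725182.
SE = √(0.199293 × 0.00124915) = 0.015778.
z = (0.719530 − 0.729145)/0.015778 = -0.009615/0.015778 = -0.609.
p-value = P(Z < -0.609) ≈ 0.2711, so at α = 0.1 we fail to reject H₀.

z = -0.609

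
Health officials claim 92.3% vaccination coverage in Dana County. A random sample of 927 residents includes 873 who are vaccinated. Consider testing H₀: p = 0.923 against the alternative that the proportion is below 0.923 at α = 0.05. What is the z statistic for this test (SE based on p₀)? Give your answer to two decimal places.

p̂ = 873/927 ≈ 0.94175.
Under H₀, SE = √(0.923·0.077/927) = √(7.66677e-05) = 0.00876.
z = (0.94175 − 0.923)/0.00876 = 0.01875/0.00876 = 2.14.
p-value = P(Z < 2.141) ≈ 0.9839. With α = 0.05, fail to reject H₀.

z = 2.14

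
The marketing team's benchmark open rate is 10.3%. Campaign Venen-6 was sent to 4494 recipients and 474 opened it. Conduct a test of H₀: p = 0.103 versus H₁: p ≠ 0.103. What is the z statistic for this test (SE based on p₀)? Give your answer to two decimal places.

p̂ = 474/4494 ≈ 0.10547.
SE = √(p₀(1−p₀)/n) = √(0.092391/4494) = 0.00453.
z = (0.10547 − 0.103)/0.00453 = 0.00247/0.00453 = 0.55.
p-value = 2·P(Z > 0.546) ≈ 0.5853.

z = 0.55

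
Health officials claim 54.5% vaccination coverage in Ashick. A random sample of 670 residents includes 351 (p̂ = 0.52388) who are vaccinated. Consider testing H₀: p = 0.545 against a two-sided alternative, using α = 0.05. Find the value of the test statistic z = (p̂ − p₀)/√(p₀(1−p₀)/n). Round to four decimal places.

z = -1.0978

p̂ = 351/670 = 0.523881.
Standard error under H₀: √(0.545×0.455/670) = 0.019238.
z = (0.523881 − 0.545)/0.019238 = -0.021119/0.019238 = -1.0978.
Two-sided p-value ≈ 2·Φ(−1.098) = 0.2723, so at α = 0.05 we fail to reject H₀.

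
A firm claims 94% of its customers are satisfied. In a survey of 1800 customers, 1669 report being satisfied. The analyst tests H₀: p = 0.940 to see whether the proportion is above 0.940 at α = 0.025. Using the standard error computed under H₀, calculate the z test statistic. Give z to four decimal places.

p̂ = 1669/1800 ≈ 0.9272222.
SE = √(p₀(1−p₀)/n) = √(0.0564/1800) = 0.0055976.
z = (0.9272222 − 0.94)/0.0055976 = -0.0127778/0.0055976 = -2.2827.
p-value = P(Z > -2.283) ≈ 0.9888; since p > α = 0.025, fail to reject H₀.

z = -2.2827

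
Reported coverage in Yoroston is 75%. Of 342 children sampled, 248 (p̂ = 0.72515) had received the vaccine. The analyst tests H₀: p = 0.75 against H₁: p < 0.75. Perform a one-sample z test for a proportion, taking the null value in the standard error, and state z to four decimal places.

p̂ = 248/342 ≈ 0.725146.
SE = √(p₀(1−p₀)/n) = √(0.1875/342) = 0.023415.
z = (0.725146 − 0.75)/0.023415 = -0.024854/0.023415 = -1.0615.
p-value = P(Z < -1.061) ≈ 0.1442.

z = -1.0615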